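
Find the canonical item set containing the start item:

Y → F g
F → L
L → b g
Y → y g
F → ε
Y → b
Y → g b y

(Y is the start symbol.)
First, augment the grammar with Y' → Y
I₀ = CLOSURE({ [Y' → . Y] }):
  [Y' → . Y] has the dot before Y: add [Y → . F g], [Y → . y g], [Y → . b], [Y → . g b y]
  [Y → . F g] has the dot before F: add [F → . L], [F → .]
  [F → . L] has the dot before L: add [L → . b g]
No further items can be added.

I₀ = { [F → . L], [F → .], [L → . b g], [Y → . F g], [Y → . b], [Y → . g b y], [Y → . y g], [Y' → . Y] }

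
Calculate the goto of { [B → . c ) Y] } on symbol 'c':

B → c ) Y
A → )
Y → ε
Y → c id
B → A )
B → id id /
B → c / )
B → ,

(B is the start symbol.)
GOTO(I, 'c') = CLOSURE({ [A → αX.β] : [A → α.Xβ] ∈ I, X = 'c' })

Items with dot before 'c', with the dot advanced:
  [B → . c ) Y] → [B → c . ) Y]
Closure adds nothing (no advanced item has the dot before a non-terminal).

GOTO = { [B → c . ) Y] }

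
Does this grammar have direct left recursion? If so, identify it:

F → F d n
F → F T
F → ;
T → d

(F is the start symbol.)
Yes, F is left-recursive

F → F d n: LEFT RECURSIVE (starts with F)
F → F T: LEFT RECURSIVE (starts with F)
F → ;: starts with ';'
T → d: starts with d

The grammar has direct left recursion on: F.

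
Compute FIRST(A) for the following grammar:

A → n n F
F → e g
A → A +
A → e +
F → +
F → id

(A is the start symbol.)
{ 'e', 'n' }

From A → n n F:
  - n is a terminal: add 'n' and stop
From A → A +:
  - A is the symbol being defined: contributes nothing new
    A is not nullable, so stop
From A → e +:
  - e is a terminal: add 'e' and stop

Collecting: FIRST(A) = { 'e', 'n' }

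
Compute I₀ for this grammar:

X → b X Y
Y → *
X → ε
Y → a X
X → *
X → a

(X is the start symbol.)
{ [X → . *], [X → . a], [X → . b X Y], [X → .], [X' → . X] }

First, augment the grammar with X' → X
I₀ = CLOSURE({ [X' → . X] }):
  [X' → . X] has the dot before X: add [X → . b X Y], [X → .], [X → . *], [X → . a]
No further items can be added.

I₀ = { [X → . *], [X → . a], [X → . b X Y], [X → .], [X' → . X] }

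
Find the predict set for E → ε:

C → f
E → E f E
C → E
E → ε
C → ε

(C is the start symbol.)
{ $, 'f' }

PREDICT(E → ε) = (FIRST(RHS) \ {ε}) ∪ (FOLLOW(E) if ε ∈ FIRST(RHS), i.e. RHS ⇒* ε)
The right-hand side is ε (FIRST(ε) = { ε }), so the predict set is FOLLOW(E) = { $, 'f' }
PREDICT(E → ε) = { $, 'f' }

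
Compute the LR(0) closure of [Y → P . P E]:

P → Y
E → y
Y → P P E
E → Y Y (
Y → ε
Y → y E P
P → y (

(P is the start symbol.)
{ [P → . Y], [P → . y (], [Y → . P P E], [Y → . y E P], [Y → .], [Y → P . P E] }

Start with: [Y → P . P E]
  [Y → P . P E] has the dot before P: add [P → . Y], [P → . y (]
  [P → . Y] has the dot before Y: add [Y → . P P E], [Y → .], [Y → . y E P]
No further items can be added.

CLOSURE = { [P → . Y], [P → . y (], [Y → . P P E], [Y → . y E P], [Y → .], [Y → P . P E] }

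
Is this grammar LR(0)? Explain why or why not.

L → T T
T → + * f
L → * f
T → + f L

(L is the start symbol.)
A grammar is LR(0) if no state in the canonical LR(0) collection has:
  - both a shift item (dot before a terminal) and a complete item (shift-reduce conflict), or
  - two or more complete items (reduce-reduce conflict; the accept item [L' → L .] counts as a complete item here).

Augment with L' → L and build the canonical LR(0) collection (I0 = CLOSURE({[L' → . L]}), then GOTO on every symbol after a dot until no new states appear). It has 11 states:
  I0: { [L → . * f], [L → . T T], [L' → . L], [T → . + * f], [T → . + f L] }  — shift
  I1: { [L → * . f] }  — shift
  I2: { [T → + . * f], [T → + . f L] }  — shift
  I3: { [L' → L .] }  — accept
  I4: { [L → T . T], [T → . + * f], [T → . + f L] }  — shift
  I5: { [L → T T .] }  — reduce
  I6: { [T → + * . f] }  — shift
  I7: { [L → . * f], [L → . T T], [T → + f . L], [T → . + * f], [T → . + f L] }  — shift
  I8: { [T → + f L .] }  — reduce
  I9: { [T → + * f .] }  — reduce
  I10: { [L → * f .] }  — reduce

Every state is either a pure shift/goto state or contains exactly one complete item and nothing to shift — no conflicts. The grammar is LR(0).

Answer: Yes, the grammar is LR(0)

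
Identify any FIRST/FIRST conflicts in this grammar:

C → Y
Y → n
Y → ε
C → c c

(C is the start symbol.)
No FIRST/FIRST conflicts.

FIRST sets of the non-terminals at (or reachable through a nullable prefix from) the front of some alternative:
  FIRST(Y) = { 'n', ε }

Productions for C:
  C → Y: FIRST = { 'n', ε }
  C → c c: FIRST = { 'c' }
Productions for Y:
  Y → n: FIRST = { 'n' }
  Y → ε: FIRST = { ε }

All alternatives of each non-terminal have pairwise disjoint FIRST sets.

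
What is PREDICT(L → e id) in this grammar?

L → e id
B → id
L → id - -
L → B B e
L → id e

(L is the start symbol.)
PREDICT(L → e id) = (FIRST(RHS) \ {ε}) ∪ (FOLLOW(L) if ε ∈ FIRST(RHS), i.e. RHS ⇒* ε)
FIRST(e id) = { 'e' }
ε ∉ FIRST(e id), so FOLLOW(L) is not added.
PREDICT(L → e id) = { 'e' }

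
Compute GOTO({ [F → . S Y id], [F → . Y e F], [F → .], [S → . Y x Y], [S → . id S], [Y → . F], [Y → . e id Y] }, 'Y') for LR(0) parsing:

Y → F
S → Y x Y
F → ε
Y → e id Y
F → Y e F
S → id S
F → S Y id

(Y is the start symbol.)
GOTO(I, 'Y') = CLOSURE({ [A → αX.β] : [A → α.Xβ] ∈ I, X = 'Y' })

Items with dot before 'Y', with the dot advanced:
  [F → . Y e F] → [F → Y . e F]
  [S → . Y x Y] → [S → Y . x Y]
Closure adds nothing (no advanced item has the dot before a non-terminal).

GOTO = { [F → Y . e F], [S → Y . x Y] }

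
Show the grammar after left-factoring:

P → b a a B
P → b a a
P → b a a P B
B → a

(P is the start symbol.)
Left-factoring transforms A → αβ₁ | αβ₂ into A → αA' and A' → β₁ | β₂
(α is the longest common prefix among the alternatives). Repeat until
no nonterminal has two alternatives with a common prefix.

Round 1: P has alternatives sharing prefix 'b a a'. Introduce P': P → b a a P'
  Add: P' → B
  Add: P' → ε
  Add: P' → P B

No remaining common prefixes — done.

Resulting grammar:
P → b a a P'
P' → B
P' → ε
P' → P B
B → a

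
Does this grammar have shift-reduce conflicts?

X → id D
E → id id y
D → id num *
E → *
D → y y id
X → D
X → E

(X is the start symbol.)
No shift-reduce conflicts

Augment with X' → X and build the canonical LR(0) collection (I0 = CLOSURE({[X' → . X]}), then GOTO on every symbol after a dot until no new states appear). It has 14 states:
  I0: { [D → . id num *], [D → . y y id], [E → . *], [E → . id id y], [X → . D], [X → . E], [X → . id D], [X' → . X] }  — shift
  I1: { [E → * .] }  — reduce
  I2: { [X → D .] }  — reduce
  I3: { [X → E .] }  — reduce
  I4: { [X' → X .] }  — accept
  I5: { [D → . id num *], [D → . y y id], [D → id . num *], [E → id . id y], [X → id . D] }  — shift
  I6: { [D → y . y id] }  — shift
  I7: { [D → y y . id] }  — shift
  I8: { [D → y y id .] }  — reduce
  I9: { [X → id D .] }  — reduce
  I10: { [D → id . num *], [E → id id . y] }  — shift
  I11: { [D → id num . *] }  — shift
  I12: { [D → id num * .] }  — reduce
  I13: { [E → id id y .] }  — reduce

No state contains both a complete item and a shift item.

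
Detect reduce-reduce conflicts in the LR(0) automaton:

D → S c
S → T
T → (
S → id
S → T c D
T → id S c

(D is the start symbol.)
No reduce-reduce conflicts

A reduce-reduce conflict occurs when an LR(0) state has two complete items [A → α .] and [B → β .] — both call for a reduction, and with no lookahead the parser cannot choose between them.

Augment with D' → D and build the canonical LR(0) collection (I0 = CLOSURE({[D' → . D]}), then GOTO on every symbol after a dot until no new states appear). It has 11 states:
  I0: { [D → . S c], [D' → . D], [S → . T c D], [S → . T], [S → . id], [T → . (], [T → . id S c] }  — shift
  I1: { [T → ( .] }  — reduce
  I2: { [D' → D .] }  — accept
  I3: { [D → S . c] }  — shift
  I4: { [S → T . c D], [S → T .] }  — shift, reduce
  I5: { [S → . T c D], [S → . T], [S → . id], [S → id .], [T → . (], [T → . id S c], [T → id . S c] }  — shift, reduce
  I6: { [T → id S . c] }  — shift
  I7: { [T → id S c .] }  — reduce
  I8: { [D → . S c], [S → . T c D], [S → . T], [S → . id], [S → T c . D], [T → . (], [T → . id S c] }  — shift
  I9: { [S → T c D .] }  — reduce
  I10: { [D → S c .] }  — reduce

No state contains more than one complete item.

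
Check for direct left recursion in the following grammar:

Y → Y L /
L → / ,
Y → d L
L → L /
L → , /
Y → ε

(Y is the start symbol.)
Yes, Y, L are left-recursive

Direct left recursion occurs when N → N α for some non-terminal N (the right-hand side begins with the left-hand side itself).

Y → Y L /: LEFT RECURSIVE (starts with Y)
L → / ,: starts with '/'
Y → d L: starts with d
L → L /: LEFT RECURSIVE (starts with L)
L → , /: starts with ','
Y → ε: starts with ε

The grammar has direct left recursion on: Y, L.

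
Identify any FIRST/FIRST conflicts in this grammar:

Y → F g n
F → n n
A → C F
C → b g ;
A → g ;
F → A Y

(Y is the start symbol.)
FIRST sets of the non-terminals at (or reachable through a nullable prefix from) the front of some alternative:
  FIRST(A) = { 'b', 'g' }
  FIRST(C) = { 'b' }

Productions for F:
  F → n n: FIRST = { 'n' }
  F → A Y: FIRST = { 'b', 'g' }
Productions for A:
  A → C F: FIRST = { 'b' }
  A → g ;: FIRST = { 'g' }
Y, C have only one production, so no FIRST/FIRST conflict is possible there.

All alternatives of each non-terminal have pairwise disjoint FIRST sets.

Answer: No FIRST/FIRST conflicts.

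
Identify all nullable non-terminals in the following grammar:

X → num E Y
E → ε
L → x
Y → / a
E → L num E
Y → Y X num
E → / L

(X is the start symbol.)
{ 'E' }

A non-terminal is nullable if it can derive ε (the empty string): either it has an ε-production, or it has a production whose right-hand side consists entirely of nullable non-terminals.

ε-productions: E → ε
So E is immediately nullable.
No further non-terminal can be added: every production for the remaining non-terminals contains a terminal or a non-nullable non-terminal.
Nullable = { 'E' }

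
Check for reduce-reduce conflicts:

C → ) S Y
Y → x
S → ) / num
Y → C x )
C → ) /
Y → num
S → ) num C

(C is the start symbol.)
No reduce-reduce conflicts

A reduce-reduce conflict occurs when an LR(0) state has two complete items [A → α .] and [B → β .] — both call for a reduction, and with no lookahead the parser cannot choose between them.

Augment with C' → C and build the canonical LR(0) collection (I0 = CLOSURE({[C' → . C]}), then GOTO on every symbol after a dot until no new states appear). It has 16 states:
  I0: { [C → . ) /], [C → . ) S Y], [C' → . C] }  — shift
  I1: { [C → ) . /], [C → ) . S Y], [S → . ) / num], [S → . ) num C] }  — shift
  I2: { [C' → C .] }  — accept
  I3: { [S → ) . / num], [S → ) . num C] }  — shift
  I4: { [C → ) / .] }  — reduce
  I5: { [C → ) S . Y], [C → . ) /], [C → . ) S Y], [Y → . C x )], [Y → . num], [Y → . x] }  — shift
  I6: { [Y → C . x )] }  — shift
  I7: { [C → ) S Y .] }  — reduce
  I8: { [Y → num .] }  — reduce
  I9: { [Y → x .] }  — reduce
  I10: { [Y → C x . )] }  — shift
  I11: { [Y → C x ) .] }  — reduce
  I12: { [S → ) / . num] }  — shift
  I13: { [C → . ) /], [C → . ) S Y], [S → ) num . C] }  — shift
  I14: { [S → ) num C .] }  — reduce
  I15: { [S → ) / num .] }  — reduce

No state contains more than one complete item.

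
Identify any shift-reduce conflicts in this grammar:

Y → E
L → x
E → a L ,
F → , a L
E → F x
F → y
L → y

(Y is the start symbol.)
Augment with Y' → Y and build the canonical LR(0) collection (I0 = CLOSURE({[Y' → . Y]}), then GOTO on every symbol after a dot until no new states appear). It has 14 states:
  I0: { [E → . F x], [E → . a L ,], [F → . , a L], [F → . y], [Y → . E], [Y' → . Y] }  — shift
  I1: { [F → , . a L] }  — shift
  I2: { [Y → E .] }  — reduce
  I3: { [E → F . x] }  — shift
  I4: { [Y' → Y .] }  — accept
  I5: { [E → a . L ,], [L → . x], [L → . y] }  — shift
  I6: { [F → y .] }  — reduce
  I7: { [E → a L . ,] }  — shift
  I8: { [L → x .] }  — reduce
  I9: { [L → y .] }  — reduce
  I10: { [E → a L , .] }  — reduce
  I11: { [E → F x .] }  — reduce
  I12: { [F → , a . L], [L → . x], [L → . y] }  — shift
  I13: { [F → , a L .] }  — reduce

No state contains both a complete item and a shift item.

Answer: No shift-reduce conflicts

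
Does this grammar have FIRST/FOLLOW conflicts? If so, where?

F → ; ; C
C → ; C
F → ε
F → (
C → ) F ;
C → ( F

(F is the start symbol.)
Yes. F → ';' ';' C with FOLLOW(F) on { ';' }

Nullable non-terminals: F.

F: nullable alternative(s) F → ε; FOLLOW(F) = { $, ';' }
  F → ; ; C: FIRST \ {ε} = { ';' } — overlaps FOLLOW(F) on { ';' }: CONFLICT
  F → ε: FIRST \ {ε} = { } — this is the only nullable alternative, skip
  F → (: FIRST \ {ε} = { '(' } — disjoint from FOLLOW(F)

C has no nullable alternative, so no FIRST/FOLLOW check is needed there.

So the grammar has 1 FIRST/FOLLOW conflict (marked CONFLICT above).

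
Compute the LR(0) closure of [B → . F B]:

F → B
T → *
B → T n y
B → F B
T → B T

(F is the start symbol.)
{ [B → . F B], [B → . T n y], [F → . B], [T → . *], [T → . B T] }

Start with: [B → . F B]
  [B → . F B] has the dot before F: add [F → . B]
  [F → . B] has the dot before B: add [B → . T n y]
  [B → . T n y] has the dot before T: add [T → . *], [T → . B T]
No further items can be added.

CLOSURE = { [B → . F B], [B → . T n y], [F → . B], [T → . *], [T → . B T] }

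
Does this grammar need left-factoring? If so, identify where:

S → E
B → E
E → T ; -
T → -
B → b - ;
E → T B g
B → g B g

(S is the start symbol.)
Yes, E has productions with common prefix 'T'

Left-factoring is needed when two productions for the same non-terminal
share a common prefix on the right-hand side.

Productions for B:
  B → E
  B → b - ;
  B → g B g
Productions for E:
  E → T ; -
  E → T B g

Found common prefix 'T' in productions for E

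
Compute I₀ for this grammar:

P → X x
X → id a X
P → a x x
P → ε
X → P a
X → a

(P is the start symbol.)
{ [P → . X x], [P → . a x x], [P → .], [P' → . P], [X → . P a], [X → . a], [X → . id a X] }

First, augment the grammar with P' → P
I₀ = CLOSURE({ [P' → . P] }):
  [P' → . P] has the dot before P: add [P → . X x], [P → . a x x], [P → .]
  [P → . X x] has the dot before X: add [X → . id a X], [X → . P a], [X → . a]
No further items can be added.

I₀ = { [P → . X x], [P → . a x x], [P → .], [P' → . P], [X → . P a], [X → . a], [X → . id a X] }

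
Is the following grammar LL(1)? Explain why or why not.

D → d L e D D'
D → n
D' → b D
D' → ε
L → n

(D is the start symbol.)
No. Predict set conflict for D': { 'b' }

Relevant sets:
  FOLLOW(D') = { $, 'b' }

For D:
  PREDICT(D → d L e D D') = { 'd' }
  PREDICT(D → n) = { 'n' }
For D':
  PREDICT(D' → b D) = { 'b' }
  PREDICT(D' → ε) = { $, 'b' }
L has a single production, so nothing to check there.

Conflict found: Predict set conflict for D': { 'b' }
The grammar is NOT LL(1).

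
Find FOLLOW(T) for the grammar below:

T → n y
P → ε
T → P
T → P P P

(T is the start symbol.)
{ $ }

T is the start symbol, so $ ∈ FOLLOW(T).
T does not occur on any right-hand side.

Taking the union: FOLLOW(T) = { $ }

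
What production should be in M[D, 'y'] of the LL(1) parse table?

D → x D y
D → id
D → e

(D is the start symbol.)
Empty (error entry)

To find M[D, 'y'], we find productions for D where 'y' is in the predict set (PREDICT(N → α) = (FIRST(α) \ {ε}) ∪ (FOLLOW(N) if α ⇒* ε)).

D → x D y: PREDICT = { 'x' }
D → id: PREDICT = { 'id' }
D → e: PREDICT = { 'e' }

M[D, 'y'] is empty (no production applies)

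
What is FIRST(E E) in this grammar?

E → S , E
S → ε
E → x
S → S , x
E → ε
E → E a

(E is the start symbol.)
{ ',', 'a', 'x', ε }

FIRST sets of the non-terminals involved (from the grammar, by fixed-point iteration):
  FIRST(E) = { ',', 'a', 'x', ε }

To compute FIRST(E E), process the symbols left to right:
Symbol E is a non-terminal. Add FIRST(E) \ {ε} = { ',', 'a', 'x' }
E is nullable (ε ∈ FIRST(E)), continue to the next symbol.
Symbol E is a non-terminal. Add FIRST(E) \ {ε} = { ',', 'a', 'x' }
E is nullable (ε ∈ FIRST(E)), continue to the next symbol.
All symbols are nullable, so ε is in the result.
FIRST(E E) = { ',', 'a', 'x', ε }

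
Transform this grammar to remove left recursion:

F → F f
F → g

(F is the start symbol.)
F → g F'
F' → f F'
F' → ε

F is directly left-recursive. The standard transformation for
  A → A α₁ | ... | A α_m | β₁ | ... | β_n
is
  A  → β₁ A' | ... | β_n A'
  A' → α₁ A' | ... | α_m A' | ε

F → g becomes F → g F'
F → F f becomes F' → f F'
Add F' → ε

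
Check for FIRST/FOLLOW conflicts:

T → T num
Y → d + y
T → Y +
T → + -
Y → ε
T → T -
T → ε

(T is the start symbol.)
A FIRST/FOLLOW conflict occurs when a non-terminal N has a nullable alternative N → β (β ⇒* ε) and another alternative N → α with FIRST(α) ∩ FOLLOW(N) ≠ ∅: on such a lookahead the parser cannot decide between expanding α and letting N vanish via β.

Nullable non-terminals: T, Y.
FIRST sets used below: FIRST(T) = { '+', '-', 'd', 'num', ε }, FIRST(Y) = { 'd', ε }

T: nullable alternative(s) T → ε; FOLLOW(T) = { $, '-', 'num' }
  T → T num: FIRST \ {ε} = { '+', '-', 'd', 'num' } — overlaps FOLLOW(T) on { '-', 'num' }: CONFLICT
  T → Y +: FIRST \ {ε} = { '+', 'd' } — disjoint from FOLLOW(T)
  T → + -: FIRST \ {ε} = { '+' } — disjoint from FOLLOW(T)
  T → T -: FIRST \ {ε} = { '+', '-', 'd', 'num' } — overlaps FOLLOW(T) on { '-', 'num' }: CONFLICT
  T → ε: FIRST \ {ε} = { } — this is the only nullable alternative, skip

Y: nullable alternative(s) Y → ε; FOLLOW(Y) = { '+' }
  Y → d + y: FIRST \ {ε} = { 'd' } — disjoint from FOLLOW(Y)
  Y → ε: FIRST \ {ε} = { } — this is the only nullable alternative, skip

So the grammar has 2 FIRST/FOLLOW conflicts (marked CONFLICT above).

Answer: Yes. T → T num with FOLLOW(T) on { '-', 'num' }; T → T '-' with FOLLOW(T) on { '-', 'num' }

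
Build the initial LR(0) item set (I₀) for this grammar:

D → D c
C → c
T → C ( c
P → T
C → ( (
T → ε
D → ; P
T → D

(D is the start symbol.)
First, augment the grammar with D' → D
I₀ = CLOSURE({ [D' → . D] }):
  [D' → . D] has the dot before D: add [D → . D c], [D → . ; P]
No further items can be added.

I₀ = { [D → . ; P], [D → . D c], [D' → . D] }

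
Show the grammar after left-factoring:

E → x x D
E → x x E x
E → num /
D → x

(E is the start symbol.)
Left-factoring transforms A → αβ₁ | αβ₂ into A → αA' and A' → β₁ | β₂
(α is the longest common prefix among the alternatives). Repeat until
no nonterminal has two alternatives with a common prefix.

Round 1: E has alternatives sharing prefix 'x x'. Introduce E': E → x x E'
  Add: E' → D
  Add: E' → E x

No remaining common prefixes — done.

Resulting grammar:
E → x x E'
E' → D
E' → E x
E → num /
D → x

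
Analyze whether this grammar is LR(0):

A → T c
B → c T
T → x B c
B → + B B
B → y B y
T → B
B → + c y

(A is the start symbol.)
No. Shift-reduce conflict between [B → + c y .] and [B → . + B B]

A grammar is LR(0) if no state in the canonical LR(0) collection has:
  - both a shift item (dot before a terminal) and a complete item (shift-reduce conflict), or
  - two or more complete items (reduce-reduce conflict; the accept item [A' → A .] counts as a complete item here).

Augment with A' → A and build the canonical LR(0) collection (I0 = CLOSURE({[A' → . A]}), then GOTO on every symbol after a dot until no new states appear). It has 18 states:
  I0: { [A → . T c], [A' → . A], [B → . + B B], [B → . + c y], [B → . c T], [B → . y B y], [T → . B], [T → . x B c] }  — shift
  I1: { [B → + . B B], [B → + . c y], [B → . + B B], [B → . + c y], [B → . c T], [B → . y B y] }  — shift
  I2: { [A' → A .] }  — accept
  I3: { [T → B .] }  — reduce
  I4: { [A → T . c] }  — shift
  I5: { [B → . + B B], [B → . + c y], [B → . c T], [B → . y B y], [B → c . T], [T → . B], [T → . x B c] }  — shift
  I6: { [B → . + B B], [B → . + c y], [B → . c T], [B → . y B y], [T → x . B c] }  — shift
  I7: { [B → . + B B], [B → . + c y], [B → . c T], [B → . y B y], [B → y . B y] }  — shift
  I8: { [B → y B . y] }  — shift
  I9: { [B → y B y .] }  — reduce
  I10: { [T → x B . c] }  — shift
  I11: { [T → x B c .] }  — reduce
  I12: { [B → c T .] }  — reduce
  I13: { [A → T c .] }  — reduce
  I14: { [B → + B . B], [B → . + B B], [B → . + c y], [B → . c T], [B → . y B y] }  — shift
  I15: { [B → + c . y], [B → . + B B], [B → . + c y], [B → . c T], [B → . y B y], [B → c . T], [T → . B], [T → . x B c] }  — shift
  I16: { [B → + c y .], [B → . + B B], [B → . + c y], [B → . c T], [B → . y B y], [B → y . B y] }  — shift, reduce
  I17: { [B → + B B .] }  — reduce

Conflict in state I16:
  Shift-reduce conflict between [B → + c y .] and [B → . + B B]
So the grammar is NOT LR(0).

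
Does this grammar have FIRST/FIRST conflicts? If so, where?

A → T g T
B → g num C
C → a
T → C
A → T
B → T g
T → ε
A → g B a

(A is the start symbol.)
A FIRST/FIRST conflict occurs when two productions N → α and N → β for the same non-terminal have FIRST(α) ∩ FIRST(β) ≠ ∅ (with ε ∈ FIRST of a nullable right-hand side, so two nullable alternatives also conflict).

FIRST sets of the non-terminals at (or reachable through a nullable prefix from) the front of some alternative:
  FIRST(T) = { 'a', ε }
  FIRST(C) = { 'a' }

Productions for A:
  A → T g T: FIRST = { 'a', 'g' }
  A → T: FIRST = { 'a', ε }
  A → g B a: FIRST = { 'g' }
Productions for B:
  B → g num C: FIRST = { 'g' }
  B → T g: FIRST = { 'a', 'g' }
Productions for T:
  T → C: FIRST = { 'a' }
  T → ε: FIRST = { ε }
C has only one production, so no FIRST/FIRST conflict is possible there.

Conflict for A: A → T g T and A → T
  Overlap: { 'a' }
Conflict for A: A → T g T and A → g B a
  Overlap: { 'g' }
Conflict for B: B → g num C and B → T g
  Overlap: { 'g' }

Answer: Yes. A → T g T / A → T on { 'a' }; A → T g T / A → g B a on { 'g' }; B → g num C / B → T g on { 'g' }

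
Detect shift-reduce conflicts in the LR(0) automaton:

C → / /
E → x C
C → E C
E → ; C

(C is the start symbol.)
Augment with C' → C and build the canonical LR(0) collection (I0 = CLOSURE({[C' → . C]}), then GOTO on every symbol after a dot until no new states appear). It has 10 states:
  I0: { [C → . / /], [C → . E C], [C' → . C], [E → . ; C], [E → . x C] }  — shift
  I1: { [C → / . /] }  — shift
  I2: { [C → . / /], [C → . E C], [E → . ; C], [E → . x C], [E → ; . C] }  — shift
  I3: { [C' → C .] }  — accept
  I4: { [C → . / /], [C → . E C], [C → E . C], [E → . ; C], [E → . x C] }  — shift
  I5: { [C → . / /], [C → . E C], [E → . ; C], [E → . x C], [E → x . C] }  — shift
  I6: { [E → x C .] }  — reduce
  I7: { [C → E C .] }  — reduce
  I8: { [E → ; C .] }  — reduce
  I9: { [C → / / .] }  — reduce

No state contains both a complete item and a shift item.

Answer: No shift-reduce conflicts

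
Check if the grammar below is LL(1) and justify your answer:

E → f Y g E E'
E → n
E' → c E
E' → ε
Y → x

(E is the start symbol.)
No. Predict set conflict for E': { 'c' }

Relevant sets:
  FOLLOW(E') = { $, 'c' }

For E:
  PREDICT(E → f Y g E E') = { 'f' }
  PREDICT(E → n) = { 'n' }
For E':
  PREDICT(E' → c E) = { 'c' }
  PREDICT(E' → ε) = { $, 'c' }
Y has a single production, so nothing to check there.

Conflict found: Predict set conflict for E': { 'c' }
The grammar is NOT LL(1).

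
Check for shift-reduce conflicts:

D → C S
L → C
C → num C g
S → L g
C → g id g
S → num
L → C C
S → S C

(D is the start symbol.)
Yes — I9: [L → C .] vs [C → . g id g]; I11: [D → C S .] vs [C → . g id g]; I12: [S → num .] vs [C → . g id g]

A shift-reduce conflict occurs when an LR(0) state has both:
  - a complete (reduce) item [A → α .] (dot at the end), and
  - a shift item [B → β . c γ] (dot before a terminal).

Augment with D' → D and build the canonical LR(0) collection (I0 = CLOSURE({[D' → . D]}), then GOTO on every symbol after a dot until no new states appear). It has 16 states:
  I0: { [C → . g id g], [C → . num C g], [D → . C S], [D' → . D] }  — shift
  I1: { [C → . g id g], [C → . num C g], [D → C . S], [L → . C C], [L → . C], [S → . L g], [S → . S C], [S → . num] }  — shift
  I2: { [D' → D .] }  — accept
  I3: { [C → g . id g] }  — shift
  I4: { [C → . g id g], [C → . num C g], [C → num . C g] }  — shift
  I5: { [C → num C . g] }  — shift
  I6: { [C → num C g .] }  — reduce
  I7: { [C → g id . g] }  — shift
  I8: { [C → g id g .] }  — reduce
  I9: { [C → . g id g], [C → . num C g], [L → C . C], [L → C .] }  — shift, reduce
  I10: { [S → L . g] }  — shift
  I11: { [C → . g id g], [C → . num C g], [D → C S .], [S → S . C] }  — shift, reduce
  I12: { [C → . g id g], [C → . num C g], [C → num . C g], [S → num .] }  — shift, reduce
  I13: { [S → S C .] }  — reduce
  I14: { [S → L g .] }  — reduce
  I15: { [L → C C .] }  — reduce

I9 contains reduce item [L → C .] and shift items [C → . g id g], [C → . num C g] — shift-reduce conflict.
I11 contains reduce item [D → C S .] and shift items [C → . g id g], [C → . num C g] — shift-reduce conflict.
I12 contains reduce item [S → num .] and shift items [C → . g id g], [C → . num C g] — shift-reduce conflict.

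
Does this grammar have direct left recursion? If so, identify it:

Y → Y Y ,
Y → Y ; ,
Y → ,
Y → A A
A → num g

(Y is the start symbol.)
Yes, Y is left-recursive

Direct left recursion occurs when N → N α for some non-terminal N (the right-hand side begins with the left-hand side itself).

Y → Y Y ,: LEFT RECURSIVE (starts with Y)
Y → Y ; ,: LEFT RECURSIVE (starts with Y)
Y → ,: starts with ','
Y → A A: starts with A
A → num g: starts with num

The grammar has direct left recursion on: Y.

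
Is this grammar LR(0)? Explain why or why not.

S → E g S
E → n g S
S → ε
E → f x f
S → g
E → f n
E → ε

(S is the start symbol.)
No. Shift-reduce conflict between [E → .] and [E → . f n]

A grammar is LR(0) if no state in the canonical LR(0) collection has:
  - both a shift item (dot before a terminal) and a complete item (shift-reduce conflict), or
  - two or more complete items (reduce-reduce conflict; the accept item [S' → S .] counts as a complete item here).

Augment with S' → S and build the canonical LR(0) collection (I0 = CLOSURE({[S' → . S]}), then GOTO on every symbol after a dot until no new states appear). It has 13 states:
  I0: { [E → . f n], [E → . f x f], [E → . n g S], [E → .], [S → . E g S], [S → . g], [S → .], [S' → . S] }  — shift, 2 reduces
  I1: { [S → E . g S] }  — shift
  I2: { [S' → S .] }  — accept
  I3: { [E → f . n], [E → f . x f] }  — shift
  I4: { [S → g .] }  — reduce
  I5: { [E → n . g S] }  — shift
  I6: { [E → . f n], [E → . f x f], [E → . n g S], [E → .], [E → n g . S], [S → . E g S], [S → . g], [S → .] }  — shift, 2 reduces
  I7: { [E → n g S .] }  — reduce
  I8: { [E → f n .] }  — reduce
  I9: { [E → f x . f] }  — shift
  I10: { [E → f x f .] }  — reduce
  I11: { [E → . f n], [E → . f x f], [E → . n g S], [E → .], [S → . E g S], [S → . g], [S → .], [S → E g . S] }  — shift, 2 reduces
  I12: { [S → E g S .] }  — reduce

Conflict in state I0:
  Shift-reduce conflict between [E → .] and [E → . f n]
So the grammar is NOT LR(0).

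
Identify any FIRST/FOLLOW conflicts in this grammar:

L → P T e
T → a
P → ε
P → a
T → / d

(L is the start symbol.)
Yes. P → a with FOLLOW(P) on { 'a' }

A FIRST/FOLLOW conflict occurs when a non-terminal N has a nullable alternative N → β (β ⇒* ε) and another alternative N → α with FIRST(α) ∩ FOLLOW(N) ≠ ∅: on such a lookahead the parser cannot decide between expanding α and letting N vanish via β.

Nullable non-terminals: P.

P: nullable alternative(s) P → ε; FOLLOW(P) = { '/', 'a' }
  P → ε: FIRST \ {ε} = { } — this is the only nullable alternative, skip
  P → a: FIRST \ {ε} = { 'a' } — overlaps FOLLOW(P) on { 'a' }: CONFLICT

L, T have no nullable alternative, so no FIRST/FOLLOW check is needed there.

So the grammar has 1 FIRST/FOLLOW conflict (marked CONFLICT above).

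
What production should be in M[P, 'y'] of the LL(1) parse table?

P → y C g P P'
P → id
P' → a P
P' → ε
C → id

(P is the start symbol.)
To find M[P, 'y'], we find productions for P where 'y' is in the predict set (PREDICT(N → α) = (FIRST(α) \ {ε}) ∪ (FOLLOW(N) if α ⇒* ε)).

P → y C g P P': PREDICT = { 'y' }
  'y' is in predict set, so this production goes in M[P, 'y']
P → id: PREDICT = { 'id' }

M[P, 'y'] = P → y C g P P'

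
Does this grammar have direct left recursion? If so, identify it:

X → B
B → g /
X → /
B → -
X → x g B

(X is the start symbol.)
X → B: starts with B
B → g /: starts with g
X → /: starts with '/'
B → -: starts with '-'
X → x g B: starts with x

No direct left recursion found.

Answer: No direct left recursion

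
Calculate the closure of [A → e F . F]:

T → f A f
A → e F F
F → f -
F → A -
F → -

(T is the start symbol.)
To compute CLOSURE, for each item [A → α.Bβ] where B is a non-terminal, add [B → .γ] for all productions B → γ; repeat for the newly added items until nothing changes.

Start with: [A → e F . F]
  [A → e F . F] has the dot before F: add [F → . f -], [F → . A -], [F → . -]
  [F → . A -] has the dot before A: add [A → . e F F]
No further items can be added.

CLOSURE = { [A → . e F F], [A → e F . F], [F → . -], [F → . A -], [F → . f -] }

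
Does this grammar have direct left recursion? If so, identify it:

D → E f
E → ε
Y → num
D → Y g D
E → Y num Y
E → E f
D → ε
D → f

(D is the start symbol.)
Direct left recursion occurs when N → N α for some non-terminal N (the right-hand side begins with the left-hand side itself).

D → E f: starts with E
E → ε: starts with ε
Y → num: starts with num
D → Y g D: starts with Y
E → Y num Y: starts with Y
E → E f: LEFT RECURSIVE (starts with E)
D → ε: starts with ε
D → f: starts with f

The grammar has direct left recursion on: E.

Answer: Yes, E is left-recursive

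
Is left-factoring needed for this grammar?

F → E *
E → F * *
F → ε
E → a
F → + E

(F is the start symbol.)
No, left-factoring is not needed

Left-factoring is needed when two productions for the same non-terminal
share a common prefix on the right-hand side.

Productions for F:
  F → E *
  F → ε
  F → + E
Productions for E:
  E → F * *
  E → a

No common prefixes found.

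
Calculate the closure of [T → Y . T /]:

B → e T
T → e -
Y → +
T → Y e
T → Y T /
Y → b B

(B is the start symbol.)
To compute CLOSURE, for each item [A → α.Bβ] where B is a non-terminal, add [B → .γ] for all productions B → γ; repeat for the newly added items until nothing changes.

Start with: [T → Y . T /]
  [T → Y . T /] has the dot before T: add [T → . e -], [T → . Y e], [T → . Y T /]
  [T → . Y e] has the dot before Y: add [Y → . +], [Y → . b B]
No further items can be added.

CLOSURE = { [T → . Y T /], [T → . Y e], [T → . e -], [T → Y . T /], [Y → . +], [Y → . b B] }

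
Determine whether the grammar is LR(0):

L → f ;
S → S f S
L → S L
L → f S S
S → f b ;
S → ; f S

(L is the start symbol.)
No. Shift-reduce conflict between [L → f ; .] and [S → ; . f S]

A grammar is LR(0) if no state in the canonical LR(0) collection has:
  - both a shift item (dot before a terminal) and a complete item (shift-reduce conflict), or
  - two or more complete items (reduce-reduce conflict; the accept item [L' → L .] counts as a complete item here).

Augment with L' → L and build the canonical LR(0) collection (I0 = CLOSURE({[L' → . L]}), then GOTO on every symbol after a dot until no new states appear). It has 19 states:
  I0: { [L → . S L], [L → . f ;], [L → . f S S], [L' → . L], [S → . ; f S], [S → . S f S], [S → . f b ;] }  — shift
  I1: { [S → ; . f S] }  — shift
  I2: { [L' → L .] }  — accept
  I3: { [L → . S L], [L → . f ;], [L → . f S S], [L → S . L], [S → . ; f S], [S → . S f S], [S → . f b ;], [S → S . f S] }  — shift
  I4: { [L → f . ;], [L → f . S S], [S → . ; f S], [S → . S f S], [S → . f b ;], [S → f . b ;] }  — shift
  I5: { [L → f ; .], [S → ; . f S] }  — shift, reduce
  I6: { [L → f S . S], [S → . ; f S], [S → . S f S], [S → . f b ;], [S → S . f S] }  — shift
  I7: { [S → f b . ;] }  — shift
  I8: { [S → f . b ;] }  — shift
  I9: { [S → f b ; .] }  — reduce
  I10: { [L → f S S .], [S → S . f S] }  — shift, reduce
  I11: { [S → . ; f S], [S → . S f S], [S → . f b ;], [S → S f . S], [S → f . b ;] }  — shift
  I12: { [S → S . f S], [S → S f S .] }  — shift, reduce
  I13: { [S → . ; f S], [S → . S f S], [S → . f b ;], [S → S f . S] }  — shift
  I14: { [S → . ; f S], [S → . S f S], [S → . f b ;], [S → ; f . S] }  — shift
  I15: { [S → ; f S .], [S → S . f S] }  — shift, reduce
  I16: { [L → S L .] }  — reduce
  I17: { [L → f . ;], [L → f . S S], [S → . ; f S], [S → . S f S], [S → . f b ;], [S → S f . S], [S → f . b ;] }  — shift
  I18: { [L → f S . S], [S → . ; f S], [S → . S f S], [S → . f b ;], [S → S . f S], [S → S f S .] }  — shift, reduce

Conflict in state I5:
  Shift-reduce conflict between [L → f ; .] and [S → ; . f S]
So the grammar is NOT LR(0).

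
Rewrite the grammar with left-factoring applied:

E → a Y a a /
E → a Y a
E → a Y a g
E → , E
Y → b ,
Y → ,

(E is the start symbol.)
E → a Y a E'
E' → a /
E' → ε
E' → g
E → , E
Y → b ,
Y → ,

Left-factoring transforms A → αβ₁ | αβ₂ into A → αA' and A' → β₁ | β₂
(α is the longest common prefix among the alternatives). Repeat until
no nonterminal has two alternatives with a common prefix.

Round 1: E has alternatives sharing prefix 'a Y a'. Introduce E': E → a Y a E'
  Add: E' → a /
  Add: E' → ε
  Add: E' → g

No remaining common prefixes — done.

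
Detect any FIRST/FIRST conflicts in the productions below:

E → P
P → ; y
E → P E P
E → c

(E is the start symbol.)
FIRST sets of the non-terminals at (or reachable through a nullable prefix from) the front of some alternative:
  FIRST(P) = { ';' }

Productions for E:
  E → P: FIRST = { ';' }
  E → P E P: FIRST = { ';' }
  E → c: FIRST = { 'c' }
P has only one production, so no FIRST/FIRST conflict is possible there.

Conflict for E: E → P and E → P E P
  Overlap: { ';' }

Answer: Yes. E → P / E → P E P on { ';' }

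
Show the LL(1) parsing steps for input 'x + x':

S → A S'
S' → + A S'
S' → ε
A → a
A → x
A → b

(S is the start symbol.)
Stack is shown with the top on the left.

Stack     Input    Action
-------------------------
S $       x + x $  output S → A S'
A S' $    x + x $  output A → x
x S' $    x + x $  match 'x'
S' $      + x $    output S' → + A S'
+ A S' $  + x $    match '+'
A S' $    x $      output A → x
x S' $    x $      match 'x'
S' $      $        output S' → ε
$         $        accept

The string is accepted.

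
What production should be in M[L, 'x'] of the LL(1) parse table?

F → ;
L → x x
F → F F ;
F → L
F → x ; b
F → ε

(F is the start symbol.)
L → x x

To find M[L, 'x'], we find productions for L where 'x' is in the predict set (PREDICT(N → α) = (FIRST(α) \ {ε}) ∪ (FOLLOW(N) if α ⇒* ε)).

L → x x: PREDICT = { 'x' }
  'x' is in predict set, so this production goes in M[L, 'x']

M[L, 'x'] = L → x x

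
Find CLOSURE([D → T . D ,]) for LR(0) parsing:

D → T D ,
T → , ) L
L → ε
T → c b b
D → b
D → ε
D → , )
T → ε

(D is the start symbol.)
To compute CLOSURE, for each item [A → α.Bβ] where B is a non-terminal, add [B → .γ] for all productions B → γ; repeat for the newly added items until nothing changes.

Start with: [D → T . D ,]
  [D → T . D ,] has the dot before D: add [D → . T D ,], [D → . b], [D → .], [D → . , )]
  [D → . T D ,] has the dot before T: add [T → . , ) L], [T → . c b b], [T → .]
No further items can be added.

CLOSURE = { [D → . , )], [D → . T D ,], [D → . b], [D → .], [D → T . D ,], [T → . , ) L], [T → . c b b], [T → .] }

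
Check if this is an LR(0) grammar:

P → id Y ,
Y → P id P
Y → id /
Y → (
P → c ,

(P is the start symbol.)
A grammar is LR(0) if no state in the canonical LR(0) collection has:
  - both a shift item (dot before a terminal) and a complete item (shift-reduce conflict), or
  - two or more complete items (reduce-reduce conflict; the accept item [P' → P .] counts as a complete item here).

Augment with P' → P and build the canonical LR(0) collection (I0 = CLOSURE({[P' → . P]}), then GOTO on every symbol after a dot until no new states appear). It has 13 states:
  I0: { [P → . c ,], [P → . id Y ,], [P' → . P] }  — shift
  I1: { [P' → P .] }  — accept
  I2: { [P → c . ,] }  — shift
  I3: { [P → . c ,], [P → . id Y ,], [P → id . Y ,], [Y → . (], [Y → . P id P], [Y → . id /] }  — shift
  I4: { [Y → ( .] }  — reduce
  I5: { [Y → P . id P] }  — shift
  I6: { [P → id Y . ,] }  — shift
  I7: { [P → . c ,], [P → . id Y ,], [P → id . Y ,], [Y → . (], [Y → . P id P], [Y → . id /], [Y → id . /] }  — shift
  I8: { [Y → id / .] }  — reduce
  I9: { [P → id Y , .] }  — reduce
  I10: { [P → . c ,], [P → . id Y ,], [Y → P id . P] }  — shift
  I11: { [Y → P id P .] }  — reduce
  I12: { [P → c , .] }  — reduce

Every state is either a pure shift/goto state or contains exactly one complete item and nothing to shift — no conflicts. The grammar is LR(0).

Answer: Yes, the grammar is LR(0)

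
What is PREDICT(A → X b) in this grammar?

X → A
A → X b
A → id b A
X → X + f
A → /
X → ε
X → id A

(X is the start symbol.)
{ '+', '/', 'b', 'id' }

PREDICT(A → X b) = (FIRST(RHS) \ {ε}) ∪ (FOLLOW(A) if ε ∈ FIRST(RHS), i.e. RHS ⇒* ε)
FIRST(X) = { '+', '/', 'b', 'id', ε }
FIRST(X b) = { '+', '/', 'b', 'id' }
ε ∉ FIRST(X b), so FOLLOW(A) is not added.
PREDICT(A → X b) = { '+', '/', 'b', 'id' }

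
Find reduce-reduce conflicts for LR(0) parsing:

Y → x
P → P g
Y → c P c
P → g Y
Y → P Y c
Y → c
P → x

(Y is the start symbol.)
A reduce-reduce conflict occurs when an LR(0) state has two complete items [A → α .] and [B → β .] — both call for a reduction, and with no lookahead the parser cannot choose between them.

Augment with Y' → Y and build the canonical LR(0) collection (I0 = CLOSURE({[Y' → . Y]}), then GOTO on every symbol after a dot until no new states appear). It has 14 states:
  I0: { [P → . P g], [P → . g Y], [P → . x], [Y → . P Y c], [Y → . c P c], [Y → . c], [Y → . x], [Y' → . Y] }  — shift
  I1: { [P → . P g], [P → . g Y], [P → . x], [P → P . g], [Y → . P Y c], [Y → . c P c], [Y → . c], [Y → . x], [Y → P . Y c] }  — shift
  I2: { [Y' → Y .] }  — accept
  I3: { [P → . P g], [P → . g Y], [P → . x], [Y → c . P c], [Y → c .] }  — shift, reduce
  I4: { [P → . P g], [P → . g Y], [P → . x], [P → g . Y], [Y → . P Y c], [Y → . c P c], [Y → . c], [Y → . x] }  — shift
  I5: { [P → x .], [Y → x .] }  — 2 reduces
  I6: { [P → g Y .] }  — reduce
  I7: { [P → P . g], [Y → c P . c] }  — shift
  I8: { [P → x .] }  — reduce
  I9: { [Y → c P c .] }  — reduce
  I10: { [P → P g .] }  — reduce
  I11: { [Y → P Y . c] }  — shift
  I12: { [P → . P g], [P → . g Y], [P → . x], [P → P g .], [P → g . Y], [Y → . P Y c], [Y → . c P c], [Y → . c], [Y → . x] }  — shift, reduce
  I13: { [Y → P Y c .] }  — reduce

I5 contains complete items [P → x .], [Y → x .] — reduce-reduce conflict.

Answer: Yes — I5: [P → x .] vs [Y → x .]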